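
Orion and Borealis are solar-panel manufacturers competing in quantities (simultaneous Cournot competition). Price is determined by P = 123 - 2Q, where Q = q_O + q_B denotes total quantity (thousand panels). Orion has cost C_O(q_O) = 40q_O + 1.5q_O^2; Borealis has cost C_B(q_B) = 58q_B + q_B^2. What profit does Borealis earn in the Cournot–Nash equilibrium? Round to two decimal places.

Orion's profit: π_O = (123 - 2Q)q_O - (40q_O + (3/2)q_O²). Setting ∂π_O/∂q_O = 0: 83 - 7q_O - 2(q_B) = 0.
Borealis's first-order condition: 65 - 6q_B - 2(q_O) = 0.
So q_O = (83 - 2q_B)/7 and q_B = (65 - 2q_O)/6.
Solving the pair: q_O = 184/19, q_B = 289/38.
Price P = 123 - 2·(657/38) = 1680/19.
Borealis's profit: (1680/19)·(289/38) - 58·(289/38) - (289/38)² = 173.5201.

173.52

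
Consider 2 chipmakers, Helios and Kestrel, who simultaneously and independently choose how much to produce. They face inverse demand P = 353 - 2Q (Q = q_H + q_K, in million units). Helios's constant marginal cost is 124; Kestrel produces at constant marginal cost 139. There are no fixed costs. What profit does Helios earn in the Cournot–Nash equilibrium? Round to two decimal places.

3307.56

Helios's profit: π_H = (353 - 2Q)q_H - (124q_H). Setting ∂π_H/∂q_H = 0: 229 - 4q_H - 2(q_K) = 0.
Kestrel's first-order condition: 214 - 4q_K - 2(q_H) = 0.
Rearranging gives the reaction functions q_H = (229 - 2q_K)/4 and q_K = (214 - 2q_H)/4.
Solving the pair: q_H = 122/3, q_K = 199/6.
Price P = 353 - 2·(443/6) = 616/3.
Helios's profit: (616/3 - 124)·(122/3) = 3307.5556.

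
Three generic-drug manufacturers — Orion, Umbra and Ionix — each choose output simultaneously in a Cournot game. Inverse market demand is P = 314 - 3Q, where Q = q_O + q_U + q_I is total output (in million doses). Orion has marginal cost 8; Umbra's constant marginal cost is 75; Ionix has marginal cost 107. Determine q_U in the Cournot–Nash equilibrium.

17

Orion's profit: π_O = (314 - 3Q)q_O - (8q_O). Setting ∂π_O/∂q_O = 0: 306 - 6q_O - 3(q_U + q_I) = 0.
Umbra's first-order condition: 239 - 6q_U - 3(q_O + q_I) = 0.
Ionix's profit: π_I = (314 - 3Q)q_I - (107q_I). Setting ∂π_I/∂q_I = 0: 207 - 6q_I - 3(q_O + q_U) = 0.
Adding the 3 conditions: 752 − 6Q − 6Q = 0, i.e. Q = 188/3.
Back-substituting: q_O = (306 − 188)/3 = 118/3, q_U = (239 − 188)/3 = 17, q_I = (207 − 188)/3 = 19/3.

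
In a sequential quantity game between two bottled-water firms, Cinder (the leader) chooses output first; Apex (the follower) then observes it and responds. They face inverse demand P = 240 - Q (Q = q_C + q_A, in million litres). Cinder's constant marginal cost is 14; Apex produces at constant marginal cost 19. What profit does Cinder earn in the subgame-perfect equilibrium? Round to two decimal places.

The follower Apex best-responds to any q_C: π_A = (240 - Q)q_A - 19q_A.
Follower FOC: 221 - q_C - 2q_A = 0, so q_A(q_C) = (221 - q_C)/2.
Cinder substitutes q_A(q_C) into its own profit: π_C = q_C(240 - q_C - (221 - q_C)/2) - 14q_C = (259/2 - (1/2)q_C)q_C - 14q_C.
Leader FOC: 231/2 - q_C = 0, so q_C = 231/2.
Then q_A = (221 - 231/2)/2 = 211/4.
Price P = 240 - 673/4 = 287/4.
Cinder's profit: (287/4 - 14)·(231/2) = 6670.1250.

6670.13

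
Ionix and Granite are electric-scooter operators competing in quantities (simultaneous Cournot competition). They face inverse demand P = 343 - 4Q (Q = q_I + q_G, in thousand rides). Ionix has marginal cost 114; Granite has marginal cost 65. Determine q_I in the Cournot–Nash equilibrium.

Ionix's profit: π_I = (343 - 4Q)q_I - (114q_I). Setting ∂π_I/∂q_I = 0: 229 - 8q_I - 4(q_G) = 0.
Granite's profit: π_G = (343 - 4Q)q_G - (65q_G). Setting ∂π_G/∂q_G = 0: 278 - 8q_G - 4(q_I) = 0.
Rearranging gives the reaction functions q_I = (229 - 4q_G)/8 and q_G = (278 - 4q_I)/8.
Solving the pair: q_I = 15, q_G = 109/4.

15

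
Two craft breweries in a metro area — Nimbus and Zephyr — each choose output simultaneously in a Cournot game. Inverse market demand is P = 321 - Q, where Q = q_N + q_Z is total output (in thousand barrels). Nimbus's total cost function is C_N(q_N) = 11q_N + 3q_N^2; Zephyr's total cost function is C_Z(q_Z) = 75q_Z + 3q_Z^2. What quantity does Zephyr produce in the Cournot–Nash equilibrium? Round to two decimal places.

Nimbus's profit: π_N = (321 - Q)q_N - (11q_N + 3q_N²). Setting ∂π_N/∂q_N = 0: 310 - 8q_N - (q_Z) = 0.
Zephyr's profit: π_Z = (321 - Q)q_Z - (75q_Z + 3q_Z²). Setting ∂π_Z/∂q_Z = 0: 246 - 8q_Z - (q_N) = 0.
Rearranging gives the reaction functions q_N = (310 - q_Z)/8 and q_Z = (246 - q_N)/8.
Solving the pair: q_N = 35.4603, q_Z = 1658/63.

26.32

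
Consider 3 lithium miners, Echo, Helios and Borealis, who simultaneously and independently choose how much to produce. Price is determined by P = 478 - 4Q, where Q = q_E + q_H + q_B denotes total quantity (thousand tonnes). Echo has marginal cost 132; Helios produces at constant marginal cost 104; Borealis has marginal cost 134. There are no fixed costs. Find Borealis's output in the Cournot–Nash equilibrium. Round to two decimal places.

Echo's profit: π_E = (478 - 4Q)q_E - (132q_E). Setting ∂π_E/∂q_E = 0: 346 - 8q_E - 4(q_H + q_B) = 0.
Helios's first-order condition: 374 - 8q_H - 4(q_E + q_B) = 0.
Borealis's profit: π_B = (478 - 4Q)q_B - (134q_B). Setting ∂π_B/∂q_B = 0: 344 - 8q_B - 4(q_E + q_H) = 0.
Adding the 3 conditions: 1064 − 8Q − 8Q = 0, i.e. Q = 133/2.
Back-substituting: q_E = (346 − 266)/4 = 20, q_H = (374 − 266)/4 = 27, q_B = (344 − 266)/4 = 39/2.

19.50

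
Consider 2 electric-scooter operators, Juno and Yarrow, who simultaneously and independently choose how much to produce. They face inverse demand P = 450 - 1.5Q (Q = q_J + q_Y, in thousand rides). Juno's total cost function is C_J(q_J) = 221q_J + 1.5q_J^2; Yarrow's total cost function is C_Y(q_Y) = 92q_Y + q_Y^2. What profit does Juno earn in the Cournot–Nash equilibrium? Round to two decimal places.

Juno's profit: π_J = (450 - 1.5Q)q_J - (221q_J + (3/2)q_J²). Setting ∂π_J/∂q_J = 0: 229 - 6q_J - (3/2)(q_Y) = 0.
Yarrow's first-order condition: 358 - 5q_Y - (3/2)(q_J) = 0.
Rearranging gives the reaction functions q_J = (229 - (3/2)q_Y)/6 and q_Y = (358 - (3/2)q_J)/5.
Substituting one into the other gives q_J = 21.9099 and q_Y = 65.0270.
Price P = 450 - (3/2)·86.9369 = 319.5946.
Juno's profit: 319.5946·21.9099 - 221·21.9099 - (3/2)·21.9099² = 1440.1325.

1440.13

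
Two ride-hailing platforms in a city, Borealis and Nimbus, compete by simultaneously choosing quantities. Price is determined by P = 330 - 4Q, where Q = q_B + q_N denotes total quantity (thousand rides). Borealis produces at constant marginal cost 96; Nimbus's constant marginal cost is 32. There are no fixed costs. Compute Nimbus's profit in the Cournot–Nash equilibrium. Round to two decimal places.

Borealis's profit: π_B = (330 - 4Q)q_B - (96q_B). Setting ∂π_B/∂q_B = 0: 234 - 8q_B - 4(q_N) = 0.
Nimbus's first-order condition: 298 - 8q_N - 4(q_B) = 0.
So q_B = (234 - 4q_N)/8 and q_N = (298 - 4q_B)/8.
Substituting one into the other gives q_B = 85/6 and q_N = 181/6.
Price P = 330 - 4·(133/3) = 458/3.
Nimbus's profit: (458/3 - 32)·(181/6) = 3640.1111.

3640.11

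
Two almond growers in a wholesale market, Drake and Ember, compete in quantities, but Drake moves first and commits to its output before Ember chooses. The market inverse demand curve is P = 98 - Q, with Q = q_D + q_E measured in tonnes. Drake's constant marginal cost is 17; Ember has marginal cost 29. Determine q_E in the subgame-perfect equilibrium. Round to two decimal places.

The follower Ember best-responds to any q_D: π_E = (98 - Q)q_E - 29q_E.
∂π_E/∂q_E = 69 - q_D - 2q_E = 0 gives the reaction function q_E = (69 - q_D)/2.
Drake substitutes q_E(q_D) into its own profit: π_D = q_D(98 - q_D - (69 - q_D)/2) - 17q_D = (127/2 - (1/2)q_D)q_D - 17q_D.
Maximising: ∂π_D/∂q_D = 93/2 - q_D = 0, giving q_D = 93/2.
Then q_E = (69 - 93/2)/2 = 45/4.

11.25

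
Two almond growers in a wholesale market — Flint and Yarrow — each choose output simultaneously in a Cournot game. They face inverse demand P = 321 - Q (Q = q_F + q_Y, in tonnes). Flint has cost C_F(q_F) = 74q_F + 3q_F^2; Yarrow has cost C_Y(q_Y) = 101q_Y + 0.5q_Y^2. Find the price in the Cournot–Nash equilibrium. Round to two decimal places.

Flint's profit: π_F = (321 - Q)q_F - (74q_F + 3q_F²). Setting ∂π_F/∂q_F = 0: 247 - 8q_F - (q_Y) = 0.
Yarrow's profit: π_Y = (321 - Q)q_Y - (101q_Y + (1/2)q_Y²). Setting ∂π_Y/∂q_Y = 0: 220 - 3q_Y - (q_F) = 0.
So q_F = (247 - q_Y)/8 and q_Y = (220 - q_F)/3.
Substituting one into the other gives q_F = 521/23 and q_Y = 1513/23.
Total output Q = 88.4348, so price P = 321 - 88.4348 = 232.5652.

232.57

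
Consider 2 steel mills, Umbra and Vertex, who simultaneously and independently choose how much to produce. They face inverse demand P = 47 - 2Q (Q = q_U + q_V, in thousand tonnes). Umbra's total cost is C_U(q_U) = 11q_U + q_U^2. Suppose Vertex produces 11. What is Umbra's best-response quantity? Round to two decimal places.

With the rival's output fixed at 11, Umbra's profit is π_U = (47 - 2·11 - 2q_U)q_U - (11q_U + q_U²) = (25 - 2q_U)q_U - (11q_U + q_U²).
∂π_U/∂q_U = 14 - 6q_U = 0, so q_U = 7/3.

2.33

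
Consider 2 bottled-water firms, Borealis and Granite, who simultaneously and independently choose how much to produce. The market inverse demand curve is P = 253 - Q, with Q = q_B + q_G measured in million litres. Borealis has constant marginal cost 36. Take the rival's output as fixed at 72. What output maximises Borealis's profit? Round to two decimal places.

With the rival's output fixed at 72, Borealis's profit is π_B = (253 - 72 - q_B)q_B - (36q_B) = (181 - q_B)q_B - (36q_B).
∂π_B/∂q_B = 145 - 2q_B = 0, so q_B = 145/2.

72.50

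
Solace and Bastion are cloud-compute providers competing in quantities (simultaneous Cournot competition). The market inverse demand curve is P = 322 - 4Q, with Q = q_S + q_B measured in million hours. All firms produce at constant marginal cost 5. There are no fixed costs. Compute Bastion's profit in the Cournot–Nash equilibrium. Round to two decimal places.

Each firm earns π_i = (322 - 4Q)q_i - 5q_i.
First-order condition (treating rivals' output as given): 317 - 8q_i - 4q_j = 0.
With identical firms every q_j equals q_i, so q_j = q_i and 317 = 12q_i, giving q_i = 317/12.
Price P = 322 - 4·(317/6) = 332/3.
Bastion's profit: (332/3 - 5)·(317/12) = 2791.3611.

2791.36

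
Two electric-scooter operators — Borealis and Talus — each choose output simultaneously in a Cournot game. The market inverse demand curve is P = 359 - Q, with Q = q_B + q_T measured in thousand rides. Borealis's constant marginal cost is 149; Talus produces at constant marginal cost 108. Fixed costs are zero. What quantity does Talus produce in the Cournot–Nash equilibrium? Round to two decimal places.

97.33

Borealis's profit: π_B = (359 - Q)q_B - (149q_B). Setting ∂π_B/∂q_B = 0: 210 - 2q_B - (q_T) = 0.
Talus's profit: π_T = (359 - Q)q_T - (108q_T). Setting ∂π_T/∂q_T = 0: 251 - 2q_T - (q_B) = 0.
Rearranging gives the reaction functions q_B = (210 - q_T)/2 and q_T = (251 - q_B)/2.
Substituting one into the other gives q_B = 169/3 and q_T = 292/3.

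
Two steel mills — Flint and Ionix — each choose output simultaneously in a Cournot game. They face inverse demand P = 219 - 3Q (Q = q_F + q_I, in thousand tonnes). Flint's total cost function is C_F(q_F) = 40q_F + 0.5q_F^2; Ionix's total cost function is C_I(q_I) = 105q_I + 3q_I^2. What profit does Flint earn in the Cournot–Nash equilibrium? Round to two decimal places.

2029.46

Flint's profit: π_F = (219 - 3Q)q_F - (40q_F + (1/2)q_F²). Setting ∂π_F/∂q_F = 0: 179 - 7q_F - 3(q_I) = 0.
Ionix's first-order condition: 114 - 12q_I - 3(q_F) = 0.
Rearranging gives the reaction functions q_F = (179 - 3q_I)/7 and q_I = (114 - 3q_F)/12.
Solving the pair: q_F = 602/25, q_I = 87/25.
Price P = 219 - 3·(689/25) = 136.3200.
Flint's profit: 136.3200·(602/25) - 40·(602/25) - (1/2)(602/25)² = 2029.4624.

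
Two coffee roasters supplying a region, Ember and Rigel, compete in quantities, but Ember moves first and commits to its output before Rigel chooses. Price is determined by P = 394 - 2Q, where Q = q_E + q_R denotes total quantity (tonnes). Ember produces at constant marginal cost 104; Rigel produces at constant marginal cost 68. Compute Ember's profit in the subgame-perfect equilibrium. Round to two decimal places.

Solve by backward induction. Given q_E, the follower Rigel maximises π_R = (394 - 2q_E - 2q_R)q_R - 68q_R.
∂π_R/∂q_R = 326 - 2q_E - 4q_R = 0 gives the reaction function q_R = (326 - 2q_E)/4.
Ember substitutes q_R(q_E) into its own profit: π_E = q_E(394 - 2q_E - (326 - 2q_E)/2) - 104q_E = (231 - q_E)q_E - 104q_E.
The leader's first-order condition 127 - 2q_E = 0 yields q_E = 127/2.
Then q_R = (326 - 2·(127/2))/4 = 199/4.
Price P = 394 - 2·(453/4) = 335/2.
Ember's profit: (335/2 - 104)·(127/2) = 4032.2500.

4032.25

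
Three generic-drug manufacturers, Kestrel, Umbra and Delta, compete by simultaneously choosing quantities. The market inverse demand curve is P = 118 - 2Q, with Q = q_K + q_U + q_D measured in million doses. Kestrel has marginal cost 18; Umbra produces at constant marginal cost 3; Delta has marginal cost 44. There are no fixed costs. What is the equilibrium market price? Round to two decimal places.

45.75

Kestrel's profit: π_K = (118 - 2Q)q_K - (18q_K). Setting ∂π_K/∂q_K = 0: 100 - 4q_K - 2(q_U + q_D) = 0.
Umbra's first-order condition: 115 - 4q_U - 2(q_K + q_D) = 0.
Delta's profit: π_D = (118 - 2Q)q_D - (44q_D). Setting ∂π_D/∂q_D = 0: 74 - 4q_D - 2(q_K + q_U) = 0.
Adding the 3 first-order conditions: 289 − 8Q = 0, so Q = 289/8.
Back-substituting: q_K = (100 − 289/4)/2 = 111/8, q_U = (115 − 289/4)/2 = 171/8, q_D = (74 − 289/4)/2 = 7/8.
Total output Q = 289/8, so price P = 118 - 2·(289/8) = 183/4.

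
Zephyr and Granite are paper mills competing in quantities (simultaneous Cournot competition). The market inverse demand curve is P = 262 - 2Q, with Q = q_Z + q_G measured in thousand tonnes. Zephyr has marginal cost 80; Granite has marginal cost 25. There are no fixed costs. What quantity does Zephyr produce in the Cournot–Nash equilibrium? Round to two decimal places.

21.17

Zephyr's profit: π_Z = (262 - 2Q)q_Z - (80q_Z). Setting ∂π_Z/∂q_Z = 0: 182 - 4q_Z - 2(q_G) = 0.
Granite's profit: π_G = (262 - 2Q)q_G - (25q_G). Setting ∂π_G/∂q_G = 0: 237 - 4q_G - 2(q_Z) = 0.
Best responses: q_Z = (182 - 2q_G)/4, q_G = (237 - 2q_Z)/4.
Solving the pair: q_Z = 127/6, q_G = 146/3.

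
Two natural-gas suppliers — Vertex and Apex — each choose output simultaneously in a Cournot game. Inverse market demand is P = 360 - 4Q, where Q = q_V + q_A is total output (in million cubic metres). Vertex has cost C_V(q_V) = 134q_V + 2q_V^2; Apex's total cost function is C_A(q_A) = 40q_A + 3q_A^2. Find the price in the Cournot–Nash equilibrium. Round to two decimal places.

233.16

Vertex's profit: π_V = (360 - 4Q)q_V - (134q_V + 2q_V²). Setting ∂π_V/∂q_V = 0: 226 - 12q_V - 4(q_A) = 0.
Apex's profit: π_A = (360 - 4Q)q_A - (40q_A + 3q_A²). Setting ∂π_A/∂q_A = 0: 320 - 14q_A - 4(q_V) = 0.
So q_V = (226 - 4q_A)/12 and q_A = (320 - 4q_V)/14.
Solving the pair: q_V = 471/38, q_A = 367/19.
Total output Q = 1205/38, so price P = 360 - 4·(1205/38) = 233.1579.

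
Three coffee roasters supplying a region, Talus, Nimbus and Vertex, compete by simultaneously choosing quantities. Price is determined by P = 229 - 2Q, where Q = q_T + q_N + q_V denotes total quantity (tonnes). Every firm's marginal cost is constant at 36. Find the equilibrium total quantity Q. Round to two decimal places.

Each firm earns π_i = (229 - 2Q)q_i - 36q_i.
First-order condition (treating rivals' output as given): 193 - 4q_i - 2·Σ_{j≠i} q_j = 0.
With identical firms every q_j equals q_i, so Σ_{j≠i} q_j = 2q_i and 193 = 8q_i, giving q_i = 193/8.
Total output Q = 193/8 + 193/8 + 193/8 = 579/8.

72.38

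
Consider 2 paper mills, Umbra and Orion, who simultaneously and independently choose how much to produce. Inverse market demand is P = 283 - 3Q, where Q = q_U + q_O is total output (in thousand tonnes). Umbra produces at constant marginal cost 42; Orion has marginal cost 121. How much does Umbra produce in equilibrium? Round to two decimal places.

Umbra's profit: π_U = (283 - 3Q)q_U - (42q_U). Setting ∂π_U/∂q_U = 0: 241 - 6q_U - 3(q_O) = 0.
Orion's profit: π_O = (283 - 3Q)q_O - (121q_O). Setting ∂π_O/∂q_O = 0: 162 - 6q_O - 3(q_U) = 0.
So q_U = (241 - 3q_O)/6 and q_O = (162 - 3q_U)/6.
Solving the pair: q_U = 320/9, q_O = 83/9.

35.56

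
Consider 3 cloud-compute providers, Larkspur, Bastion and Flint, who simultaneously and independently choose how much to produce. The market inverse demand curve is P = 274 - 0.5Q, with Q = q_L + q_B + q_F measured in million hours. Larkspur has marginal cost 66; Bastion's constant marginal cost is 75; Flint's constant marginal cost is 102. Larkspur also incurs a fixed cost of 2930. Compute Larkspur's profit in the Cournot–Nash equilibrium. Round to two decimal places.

5071.13

Larkspur's profit: π_L = (274 - 0.5Q)q_L - (66q_L). Setting ∂π_L/∂q_L = 0: 208 - q_L - (1/2)(q_B + q_F) = 0.
Bastion's profit: π_B = (274 - 0.5Q)q_B - (75q_B). Setting ∂π_B/∂q_B = 0: 199 - q_B - (1/2)(q_L + q_F) = 0.
Flint's profit: π_F = (274 - 0.5Q)q_F - (102q_F). Setting ∂π_F/∂q_F = 0: 172 - q_F - (1/2)(q_L + q_B) = 0.
Adding the 3 first-order conditions: 579 − 2Q = 0, so Q = 579/2.
Back-substituting: q_L = (208 − 579/4)/(1/2) = 253/2, q_B = (199 − 579/4)/(1/2) = 217/2, q_F = (172 − 579/4)/(1/2) = 109/2.
Price P = 274 - (1/2)·(579/2) = 517/4.
Larkspur's profit: (517/4 - 66)·(253/2) - 2930 = 5071.1250.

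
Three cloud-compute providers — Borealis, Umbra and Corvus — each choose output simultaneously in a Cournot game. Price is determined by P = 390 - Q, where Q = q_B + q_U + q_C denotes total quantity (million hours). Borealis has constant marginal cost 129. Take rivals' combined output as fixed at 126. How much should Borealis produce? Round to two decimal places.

With rivals' combined output fixed at 126, Borealis's profit is π_B = (390 - 126 - q_B)q_B - (129q_B) = (264 - q_B)q_B - (129q_B).
∂π_B/∂q_B = 135 - 2q_B = 0, so q_B = 135/2.

67.50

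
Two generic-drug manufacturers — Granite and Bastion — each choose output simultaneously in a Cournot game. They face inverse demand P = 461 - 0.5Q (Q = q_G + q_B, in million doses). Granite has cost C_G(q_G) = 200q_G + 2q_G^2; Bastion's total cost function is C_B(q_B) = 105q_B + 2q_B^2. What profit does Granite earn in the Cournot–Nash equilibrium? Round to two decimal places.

5183.67

Granite's profit: π_G = (461 - 0.5Q)q_G - (200q_G + 2q_G²). Setting ∂π_G/∂q_G = 0: 261 - 5q_G - (1/2)(q_B) = 0.
Bastion's profit: π_B = (461 - 0.5Q)q_B - (105q_B + 2q_B²). Setting ∂π_B/∂q_B = 0: 356 - 5q_B - (1/2)(q_G) = 0.
So q_G = (261 - (1/2)q_B)/5 and q_B = (356 - (1/2)q_G)/5.
Solving the pair: q_G = 45.5354, q_B = 66.6465.
Price P = 461 - (1/2)·(1234/11) = 404.9091.
Granite's profit: 404.9091·45.5354 - 200·45.5354 - 2·45.5354² = 5183.6711.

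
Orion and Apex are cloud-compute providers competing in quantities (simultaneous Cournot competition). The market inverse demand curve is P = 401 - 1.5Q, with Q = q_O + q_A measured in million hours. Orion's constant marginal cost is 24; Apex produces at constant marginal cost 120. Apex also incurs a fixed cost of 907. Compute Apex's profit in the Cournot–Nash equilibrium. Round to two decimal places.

1628.19

Orion's profit: π_O = (401 - 1.5Q)q_O - (24q_O). Setting ∂π_O/∂q_O = 0: 377 - 3q_O - (3/2)(q_A) = 0.
Apex's profit: π_A = (401 - 1.5Q)q_A - (120q_A). Setting ∂π_A/∂q_A = 0: 281 - 3q_A - (3/2)(q_O) = 0.
Rearranging gives the reaction functions q_O = (377 - (3/2)q_A)/3 and q_A = (281 - (3/2)q_O)/3.
Solving the pair: q_O = 946/9, q_A = 370/9.
Price P = 401 - (3/2)·(1316/9) = 545/3.
Apex's profit: (545/3 - 120)·(370/9) - 907 = 1628.1852.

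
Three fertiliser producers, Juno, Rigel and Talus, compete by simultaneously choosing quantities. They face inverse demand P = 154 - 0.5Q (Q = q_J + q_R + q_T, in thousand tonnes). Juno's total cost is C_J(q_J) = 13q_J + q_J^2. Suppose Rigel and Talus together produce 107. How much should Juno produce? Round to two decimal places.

29.17

With rivals' combined output fixed at 107, Juno's profit is π_J = (154 - (1/2)·107 - (1/2)q_J)q_J - (13q_J + q_J²) = (201/2 - (1/2)q_J)q_J - (13q_J + q_J²).
∂π_J/∂q_J = 175/2 - 3q_J = 0, so q_J = 175/6.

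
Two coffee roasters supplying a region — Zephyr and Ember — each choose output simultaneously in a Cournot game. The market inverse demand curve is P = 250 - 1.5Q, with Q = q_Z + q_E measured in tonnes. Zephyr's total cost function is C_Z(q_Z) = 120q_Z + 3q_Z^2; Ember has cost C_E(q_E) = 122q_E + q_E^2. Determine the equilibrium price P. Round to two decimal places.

Zephyr's profit: π_Z = (250 - 1.5Q)q_Z - (120q_Z + 3q_Z²). Setting ∂π_Z/∂q_Z = 0: 130 - 9q_Z - (3/2)(q_E) = 0.
Ember's first-order condition: 128 - 5q_E - (3/2)(q_Z) = 0.
So q_Z = (130 - (3/2)q_E)/9 and q_E = (128 - (3/2)q_Z)/5.
Substituting one into the other gives q_Z = 1832/171 and q_E = 1276/57.
Total output Q = 33.0994, so price P = 250 - (3/2)·33.0994 = 200.3509.

200.35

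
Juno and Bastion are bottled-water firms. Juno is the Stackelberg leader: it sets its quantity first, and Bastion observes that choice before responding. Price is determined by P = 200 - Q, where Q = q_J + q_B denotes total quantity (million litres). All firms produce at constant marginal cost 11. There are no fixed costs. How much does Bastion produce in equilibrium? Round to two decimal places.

47.25

The follower Bastion best-responds to any q_J: π_B = (200 - Q)q_B - 11q_B.
Follower FOC: 189 - q_J - 2q_B = 0, so q_B(q_J) = (189 - q_J)/2.
The leader anticipates this reaction. Substituting into P = 200 - Q gives P = 211/2 - (1/2)q_J, so π_J = (211/2 - (1/2)q_J)q_J - 11q_J.
Leader FOC: 189/2 - q_J = 0, so q_J = 189/2.
Then q_B = (189 - 189/2)/2 = 189/4.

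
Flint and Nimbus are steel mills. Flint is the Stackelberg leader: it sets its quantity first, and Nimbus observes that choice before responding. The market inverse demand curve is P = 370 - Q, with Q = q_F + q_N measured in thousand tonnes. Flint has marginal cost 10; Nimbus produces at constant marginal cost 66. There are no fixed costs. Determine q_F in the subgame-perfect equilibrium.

208

Solve by backward induction. Given q_F, the follower Nimbus maximises π_N = (370 - q_F - q_N)q_N - 66q_N.
Follower FOC: 304 - q_F - 2q_N = 0, so q_N(q_F) = (304 - q_F)/2.
Flint substitutes q_N(q_F) into its own profit: π_F = q_F(370 - q_F - (304 - q_F)/2) - 10q_F = (218 - (1/2)q_F)q_F - 10q_F.
Leader FOC: 208 - q_F = 0, so q_F = 208.
Then q_N = (304 - 208)/2 = 48.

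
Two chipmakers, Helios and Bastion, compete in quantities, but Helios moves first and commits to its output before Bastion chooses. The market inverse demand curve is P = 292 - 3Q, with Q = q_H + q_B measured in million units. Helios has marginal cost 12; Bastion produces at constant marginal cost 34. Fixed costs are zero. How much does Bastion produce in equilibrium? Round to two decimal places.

17.83

Solve by backward induction. Given q_H, the follower Bastion maximises π_B = (292 - 3q_H - 3q_B)q_B - 34q_B.
Setting the follower's marginal profit to zero, 258 - 3q_H - 6q_B = 0, i.e. q_B = (258 - 3q_H)/6.
Helios substitutes q_B(q_H) into its own profit: π_H = q_H(292 - 3q_H - (258 - 3q_H)/2) - 12q_H = (163 - (3/2)q_H)q_H - 12q_H.
Maximising: ∂π_H/∂q_H = 151 - 3q_H = 0, giving q_H = 151/3.
Then q_B = (258 - 3·(151/3))/6 = 107/6.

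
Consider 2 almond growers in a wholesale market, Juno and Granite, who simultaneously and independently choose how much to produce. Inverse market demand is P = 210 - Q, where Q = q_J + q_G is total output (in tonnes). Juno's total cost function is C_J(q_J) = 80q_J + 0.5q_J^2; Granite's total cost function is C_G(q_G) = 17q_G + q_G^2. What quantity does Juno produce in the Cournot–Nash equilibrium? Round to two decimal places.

Juno's profit: π_J = (210 - Q)q_J - (80q_J + (1/2)q_J²). Setting ∂π_J/∂q_J = 0: 130 - 3q_J - (q_G) = 0.
Granite's profit: π_G = (210 - Q)q_G - (17q_G + q_G²). Setting ∂π_G/∂q_G = 0: 193 - 4q_G - (q_J) = 0.
Best responses: q_J = (130 - q_G)/3, q_G = (193 - q_J)/4.
Solving the pair: q_J = 327/11, q_G = 449/11.

29.73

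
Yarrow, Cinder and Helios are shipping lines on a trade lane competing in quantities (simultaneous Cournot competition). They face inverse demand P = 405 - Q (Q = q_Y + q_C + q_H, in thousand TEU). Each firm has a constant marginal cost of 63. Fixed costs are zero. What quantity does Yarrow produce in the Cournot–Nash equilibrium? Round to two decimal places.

85.50

A representative firm's profit is π_i = q_i(405 - Q) - 63q_i.
First-order condition (treating rivals' output as given): 342 - 2q_i - Σ_{j≠i} q_j = 0.
With identical firms every q_j equals q_i, so Σ_{j≠i} q_j = 2q_i and 342 = 4q_i, giving q_i = 171/2.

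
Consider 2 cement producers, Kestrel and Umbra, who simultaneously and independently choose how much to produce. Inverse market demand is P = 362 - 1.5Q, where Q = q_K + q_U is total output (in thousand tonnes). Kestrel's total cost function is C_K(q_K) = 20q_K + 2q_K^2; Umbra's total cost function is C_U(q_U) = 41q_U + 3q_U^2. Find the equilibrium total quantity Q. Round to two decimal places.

Kestrel's profit: π_K = (362 - 1.5Q)q_K - (20q_K + 2q_K²). Setting ∂π_K/∂q_K = 0: 342 - 7q_K - (3/2)(q_U) = 0.
Umbra's first-order condition: 321 - 9q_U - (3/2)(q_K) = 0.
So q_K = (342 - (3/2)q_U)/7 and q_U = (321 - (3/2)q_K)/9.
Substituting one into the other gives q_K = 1154/27 and q_U = 28.5432.
Total output Q = 1154/27 + 28.5432 = 71.2840.

71.28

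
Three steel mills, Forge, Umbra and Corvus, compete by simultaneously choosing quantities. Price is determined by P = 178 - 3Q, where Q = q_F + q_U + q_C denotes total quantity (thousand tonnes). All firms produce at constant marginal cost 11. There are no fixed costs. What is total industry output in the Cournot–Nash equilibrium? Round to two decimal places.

Each firm earns π_i = (178 - 3Q)q_i - 11q_i.
Setting ∂π_i/∂q_i = 0 with rivals' quantities fixed: 167 - 6q_i - 3·Σ_{j≠i} q_j = 0.
By symmetry each firm produces the same amount; substituting Σ_{j≠i} q_j = 2q_i yields q_i = 167/12.
Total output Q = 167/12 + 167/12 + 167/12 = 167/4.

41.75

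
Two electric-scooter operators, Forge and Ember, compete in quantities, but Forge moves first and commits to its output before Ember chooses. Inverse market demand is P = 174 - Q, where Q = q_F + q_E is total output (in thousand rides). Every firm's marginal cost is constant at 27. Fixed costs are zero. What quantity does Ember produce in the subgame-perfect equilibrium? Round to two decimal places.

Solve by backward induction. Given q_F, the follower Ember maximises π_E = (174 - q_F - q_E)q_E - 27q_E.
Follower FOC: 147 - q_F - 2q_E = 0, so q_E(q_F) = (147 - q_F)/2.
The leader anticipates this reaction. Substituting into P = 174 - Q gives P = 201/2 - (1/2)q_F, so π_F = (201/2 - (1/2)q_F)q_F - 27q_F.
Leader FOC: 147/2 - q_F = 0, so q_F = 147/2.
Then q_E = (147 - 147/2)/2 = 147/4.

36.75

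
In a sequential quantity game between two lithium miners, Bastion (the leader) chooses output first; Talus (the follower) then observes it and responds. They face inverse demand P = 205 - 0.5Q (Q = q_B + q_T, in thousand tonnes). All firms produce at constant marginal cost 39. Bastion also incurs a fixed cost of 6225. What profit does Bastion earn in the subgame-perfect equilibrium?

664

The follower Talus best-responds to any q_B: π_T = (205 - 0.5Q)q_T - 39q_T.
Setting the follower's marginal profit to zero, 166 - (1/2)q_B - q_T = 0, i.e. q_T = (166 - (1/2)q_B).
Bastion substitutes q_T(q_B) into its own profit: π_B = q_B(205 - (1/2)q_B - (166 - (1/2)q_B)/2) - 39q_B = (122 - (1/4)q_B)q_B - 39q_B.
Maximising: ∂π_B/∂q_B = 83 - (1/2)q_B = 0, giving q_B = 166.
Then q_T = (166 - (1/2)·166) = 83.
Price P = 205 - (1/2)·249 = 161/2.
Bastion's profit: (161/2 - 39)·166 - 6225 = 664.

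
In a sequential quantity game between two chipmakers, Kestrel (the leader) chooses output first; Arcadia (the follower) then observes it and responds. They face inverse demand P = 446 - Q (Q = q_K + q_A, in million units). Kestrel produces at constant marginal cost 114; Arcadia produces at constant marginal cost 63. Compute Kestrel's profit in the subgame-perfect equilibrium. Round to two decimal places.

The follower Arcadia best-responds to any q_K: π_A = (446 - Q)q_A - 63q_A.
Setting the follower's marginal profit to zero, 383 - q_K - 2q_A = 0, i.e. q_A = (383 - q_K)/2.
The leader anticipates this reaction. Substituting into P = 446 - Q gives P = 509/2 - (1/2)q_K, so π_K = (509/2 - (1/2)q_K)q_K - 114q_K.
The leader's first-order condition 281/2 - q_K = 0 yields q_K = 281/2.
Then q_A = (383 - 281/2)/2 = 485/4.
Price P = 446 - 1047/4 = 737/4.
Kestrel's profit: (737/4 - 114)·(281/2) = 9870.1250.

9870.13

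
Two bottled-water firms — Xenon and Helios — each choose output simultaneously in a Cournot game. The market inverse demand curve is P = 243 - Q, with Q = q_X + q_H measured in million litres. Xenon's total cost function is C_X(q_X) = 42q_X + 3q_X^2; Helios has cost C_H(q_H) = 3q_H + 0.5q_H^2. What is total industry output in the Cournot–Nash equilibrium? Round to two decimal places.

90.52

Xenon's profit: π_X = (243 - Q)q_X - (42q_X + 3q_X²). Setting ∂π_X/∂q_X = 0: 201 - 8q_X - (q_H) = 0.
Helios's profit: π_H = (243 - Q)q_H - (3q_H + (1/2)q_H²). Setting ∂π_H/∂q_H = 0: 240 - 3q_H - (q_X) = 0.
Rearranging gives the reaction functions q_X = (201 - q_H)/8 and q_H = (240 - q_X)/3.
Solving the pair: q_X = 363/23, q_H = 1719/23.
Total output Q = 363/23 + 1719/23 = 90.5217.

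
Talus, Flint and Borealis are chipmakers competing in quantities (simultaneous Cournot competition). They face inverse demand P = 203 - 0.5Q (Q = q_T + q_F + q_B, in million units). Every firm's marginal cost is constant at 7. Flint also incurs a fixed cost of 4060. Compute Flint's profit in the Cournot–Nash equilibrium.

742

Each firm earns π_i = (203 - 0.5Q)q_i - 7q_i.
First-order condition (treating rivals' output as given): 196 - q_i - (1/2)·Σ_{j≠i} q_j = 0.
With identical firms every q_j equals q_i, so Σ_{j≠i} q_j = 2q_i and 196 = 2q_i, giving q_i = 98.
Price P = 203 - (1/2)·294 = 56.
Flint's profit: (56 - 7)·98 - 4060 = 742.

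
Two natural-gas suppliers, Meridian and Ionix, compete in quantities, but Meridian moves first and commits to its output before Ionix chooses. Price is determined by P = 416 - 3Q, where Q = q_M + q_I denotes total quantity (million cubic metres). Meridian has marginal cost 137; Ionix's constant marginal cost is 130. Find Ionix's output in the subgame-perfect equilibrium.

25

Solve by backward induction. Given q_M, the follower Ionix maximises π_I = (416 - 3q_M - 3q_I)q_I - 130q_I.
Setting the follower's marginal profit to zero, 286 - 3q_M - 6q_I = 0, i.e. q_I = (286 - 3q_M)/6.
Meridian substitutes q_I(q_M) into its own profit: π_M = q_M(416 - 3q_M - (286 - 3q_M)/2) - 137q_M = (273 - (3/2)q_M)q_M - 137q_M.
Maximising: ∂π_M/∂q_M = 136 - 3q_M = 0, giving q_M = 136/3.
Then q_I = (286 - 3·(136/3))/6 = 25.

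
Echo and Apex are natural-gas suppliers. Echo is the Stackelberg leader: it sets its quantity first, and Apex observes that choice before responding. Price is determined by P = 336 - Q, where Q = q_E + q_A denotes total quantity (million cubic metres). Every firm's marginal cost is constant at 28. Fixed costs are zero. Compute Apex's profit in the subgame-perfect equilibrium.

The follower Apex best-responds to any q_E: π_A = (336 - Q)q_A - 28q_A.
∂π_A/∂q_A = 308 - q_E - 2q_A = 0 gives the reaction function q_A = (308 - q_E)/2.
Echo substitutes q_A(q_E) into its own profit: π_E = q_E(336 - q_E - (308 - q_E)/2) - 28q_E = (182 - (1/2)q_E)q_E - 28q_E.
Maximising: ∂π_E/∂q_E = 154 - q_E = 0, giving q_E = 154.
Then q_A = (308 - 154)/2 = 77.
Price P = 336 - 231 = 105.
Apex's profit: (105 - 28)·77 = 5929.

5929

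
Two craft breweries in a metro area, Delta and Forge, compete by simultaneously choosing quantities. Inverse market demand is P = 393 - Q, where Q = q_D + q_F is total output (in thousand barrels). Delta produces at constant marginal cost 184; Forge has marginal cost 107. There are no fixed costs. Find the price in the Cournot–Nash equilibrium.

228

Delta's profit: π_D = (393 - Q)q_D - (184q_D). Setting ∂π_D/∂q_D = 0: 209 - 2q_D - (q_F) = 0.
Forge's profit: π_F = (393 - Q)q_F - (107q_F). Setting ∂π_F/∂q_F = 0: 286 - 2q_F - (q_D) = 0.
Best responses: q_D = (209 - q_F)/2, q_F = (286 - q_D)/2.
Solving the pair: q_D = 44, q_F = 121.
Total output Q = 165, so price P = 393 - 165 = 228.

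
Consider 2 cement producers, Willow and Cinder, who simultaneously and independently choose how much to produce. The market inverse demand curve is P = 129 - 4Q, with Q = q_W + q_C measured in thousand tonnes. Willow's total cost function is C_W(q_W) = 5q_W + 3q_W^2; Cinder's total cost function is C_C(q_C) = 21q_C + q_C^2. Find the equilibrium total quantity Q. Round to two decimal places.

14.71

Willow's profit: π_W = (129 - 4Q)q_W - (5q_W + 3q_W²). Setting ∂π_W/∂q_W = 0: 124 - 14q_W - 4(q_C) = 0.
Cinder's profit: π_C = (129 - 4Q)q_C - (21q_C + q_C²). Setting ∂π_C/∂q_C = 0: 108 - 10q_C - 4(q_W) = 0.
Best responses: q_W = (124 - 4q_C)/14, q_C = (108 - 4q_W)/10.
Substituting one into the other gives q_W = 202/31 and q_C = 254/31.
Total output Q = 202/31 + 254/31 = 456/31.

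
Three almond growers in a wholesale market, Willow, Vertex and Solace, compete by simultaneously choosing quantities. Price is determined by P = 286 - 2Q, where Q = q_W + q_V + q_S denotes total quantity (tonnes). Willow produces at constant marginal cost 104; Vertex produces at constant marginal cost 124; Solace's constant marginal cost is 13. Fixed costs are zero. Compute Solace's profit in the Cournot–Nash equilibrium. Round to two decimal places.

Willow's profit: π_W = (286 - 2Q)q_W - (104q_W). Setting ∂π_W/∂q_W = 0: 182 - 4q_W - 2(q_V + q_S) = 0.
Vertex's profit: π_V = (286 - 2Q)q_V - (124q_V). Setting ∂π_V/∂q_V = 0: 162 - 4q_V - 2(q_W + q_S) = 0.
Solace's first-order condition: 273 - 4q_S - 2(q_W + q_V) = 0.
Adding the 3 first-order conditions: 617 − 8Q = 0, so Q = 617/8.
Back-substituting: q_W = (182 − 617/4)/2 = 111/8, q_V = (162 − 617/4)/2 = 31/8, q_S = (273 − 617/4)/2 = 475/8.
Price P = 286 - 2·(617/8) = 527/4.
Solace's profit: (527/4 - 13)·(475/8) = 7050.7813.

7050.78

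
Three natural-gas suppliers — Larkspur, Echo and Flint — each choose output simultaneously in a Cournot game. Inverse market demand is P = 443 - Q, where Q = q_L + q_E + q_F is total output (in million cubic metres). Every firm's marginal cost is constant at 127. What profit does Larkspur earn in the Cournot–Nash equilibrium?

Each firm earns π_i = (443 - Q)q_i - 127q_i.
First-order condition (treating rivals' output as given): 316 - 2q_i - Σ_{j≠i} q_j = 0.
By symmetry each firm produces the same amount; substituting Σ_{j≠i} q_j = 2q_i yields q_i = 316/4 = 79.
Price P = 443 - 237 = 206.
Larkspur's profit: (206 - 127)·79 = 6241.

6241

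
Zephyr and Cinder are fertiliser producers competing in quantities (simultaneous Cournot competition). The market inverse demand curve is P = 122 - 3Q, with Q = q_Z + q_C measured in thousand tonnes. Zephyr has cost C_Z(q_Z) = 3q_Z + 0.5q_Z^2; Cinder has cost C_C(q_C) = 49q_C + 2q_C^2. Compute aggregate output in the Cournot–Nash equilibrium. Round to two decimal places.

Zephyr's profit: π_Z = (122 - 3Q)q_Z - (3q_Z + (1/2)q_Z²). Setting ∂π_Z/∂q_Z = 0: 119 - 7q_Z - 3(q_C) = 0.
Cinder's profit: π_C = (122 - 3Q)q_C - (49q_C + 2q_C²). Setting ∂π_C/∂q_C = 0: 73 - 10q_C - 3(q_Z) = 0.
Best responses: q_Z = (119 - 3q_C)/7, q_C = (73 - 3q_Z)/10.
Substituting one into the other gives q_Z = 971/61 and q_C = 154/61.
Total output Q = 971/61 + 154/61 = 1125/61.

18.44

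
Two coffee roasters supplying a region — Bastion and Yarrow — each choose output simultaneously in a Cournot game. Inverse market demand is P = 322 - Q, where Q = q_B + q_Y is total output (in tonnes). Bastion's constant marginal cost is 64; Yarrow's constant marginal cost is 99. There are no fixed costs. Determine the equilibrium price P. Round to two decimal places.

161.67

Bastion's profit: π_B = (322 - Q)q_B - (64q_B). Setting ∂π_B/∂q_B = 0: 258 - 2q_B - (q_Y) = 0.
Yarrow's profit: π_Y = (322 - Q)q_Y - (99q_Y). Setting ∂π_Y/∂q_Y = 0: 223 - 2q_Y - (q_B) = 0.
So q_B = (258 - q_Y)/2 and q_Y = (223 - q_B)/2.
Solving the pair: q_B = 293/3, q_Y = 188/3.
Total output Q = 481/3, so price P = 322 - 481/3 = 485/3.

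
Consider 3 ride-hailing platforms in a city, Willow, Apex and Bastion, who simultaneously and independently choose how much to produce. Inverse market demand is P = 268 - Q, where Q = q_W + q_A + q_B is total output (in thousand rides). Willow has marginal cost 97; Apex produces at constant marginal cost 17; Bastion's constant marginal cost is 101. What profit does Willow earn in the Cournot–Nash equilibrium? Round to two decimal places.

564.06

Willow's profit: π_W = (268 - Q)q_W - (97q_W). Setting ∂π_W/∂q_W = 0: 171 - 2q_W - (q_A + q_B) = 0.
Apex's first-order condition: 251 - 2q_A - (q_W + q_B) = 0.
Bastion's first-order condition: 167 - 2q_B - (q_W + q_A) = 0.
Adding the 3 conditions: 589 − 2Q − 2Q = 0, i.e. Q = 589/4.
Back-substituting: q_W = (171 − 589/4) = 95/4, q_A = (251 − 589/4) = 415/4, q_B = (167 − 589/4) = 79/4.
Price P = 268 - 589/4 = 483/4.
Willow's profit: (483/4 - 97)·(95/4) = 564.0625.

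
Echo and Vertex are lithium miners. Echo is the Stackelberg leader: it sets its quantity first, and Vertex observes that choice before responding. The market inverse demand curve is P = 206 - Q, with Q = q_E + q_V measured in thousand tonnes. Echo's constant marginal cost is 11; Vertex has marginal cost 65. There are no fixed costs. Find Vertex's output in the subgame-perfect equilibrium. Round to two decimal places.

8.25

Solve by backward induction. Given q_E, the follower Vertex maximises π_V = (206 - q_E - q_V)q_V - 65q_V.
∂π_V/∂q_V = 141 - q_E - 2q_V = 0 gives the reaction function q_V = (141 - q_E)/2.
Echo substitutes q_V(q_E) into its own profit: π_E = q_E(206 - q_E - (141 - q_E)/2) - 11q_E = (271/2 - (1/2)q_E)q_E - 11q_E.
Leader FOC: 249/2 - q_E = 0, so q_E = 249/2.
Then q_V = (141 - 249/2)/2 = 33/4.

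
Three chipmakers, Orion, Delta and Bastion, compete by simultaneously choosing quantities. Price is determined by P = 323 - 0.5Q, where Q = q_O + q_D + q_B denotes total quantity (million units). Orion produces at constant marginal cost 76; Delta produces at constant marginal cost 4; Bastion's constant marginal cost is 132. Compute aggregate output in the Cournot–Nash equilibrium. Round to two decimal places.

378.50

Orion's profit: π_O = (323 - 0.5Q)q_O - (76q_O). Setting ∂π_O/∂q_O = 0: 247 - q_O - (1/2)(q_D + q_B) = 0.
Delta's first-order condition: 319 - q_D - (1/2)(q_O + q_B) = 0.
Bastion's first-order condition: 191 - q_B - (1/2)(q_O + q_D) = 0.
Summing all 3 equations gives 757 − 2Q = 0, hence Q = 757/2.
Back-substituting: q_O = (247 − 757/4)/(1/2) = 231/2, q_D = (319 − 757/4)/(1/2) = 519/2, q_B = (191 − 757/4)/(1/2) = 7/2.
Total output Q = 231/2 + 519/2 + 7/2 = 757/2.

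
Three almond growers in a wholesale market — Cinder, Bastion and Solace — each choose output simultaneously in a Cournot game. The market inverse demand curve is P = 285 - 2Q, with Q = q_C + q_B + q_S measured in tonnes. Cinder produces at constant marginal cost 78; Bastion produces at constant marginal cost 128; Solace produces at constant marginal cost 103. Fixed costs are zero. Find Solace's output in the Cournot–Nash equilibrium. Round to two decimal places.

Cinder's profit: π_C = (285 - 2Q)q_C - (78q_C). Setting ∂π_C/∂q_C = 0: 207 - 4q_C - 2(q_B + q_S) = 0.
Bastion's profit: π_B = (285 - 2Q)q_B - (128q_B). Setting ∂π_B/∂q_B = 0: 157 - 4q_B - 2(q_C + q_S) = 0.
Solace's profit: π_S = (285 - 2Q)q_S - (103q_S). Setting ∂π_S/∂q_S = 0: 182 - 4q_S - 2(q_C + q_B) = 0.
Summing all 3 equations gives 546 − 8Q = 0, hence Q = 273/4.
Back-substituting: q_C = (207 − 273/2)/2 = 141/4, q_B = (157 − 273/2)/2 = 41/4, q_S = (182 − 273/2)/2 = 91/4.

22.75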